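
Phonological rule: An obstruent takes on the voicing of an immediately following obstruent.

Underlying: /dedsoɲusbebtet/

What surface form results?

[detsoɲuzbeptet]

/d/ before /s/ (voiceless) → [t]
/s/ before /b/ (voiced) → [z]
/b/ before /t/ (voiceless) → [p]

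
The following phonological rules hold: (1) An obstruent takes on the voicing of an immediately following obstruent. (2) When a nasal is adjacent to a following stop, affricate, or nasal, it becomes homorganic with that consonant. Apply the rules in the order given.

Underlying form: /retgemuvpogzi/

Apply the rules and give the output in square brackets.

Rule 1: /t/ before /g/ (voiced) → [d]
Rule 1: /v/ before /p/ (voiceless) → [f]
After rule 1: redgemufpogzi
Rule 2: no segment meets the rule's conditions; no change.

[redgemufpogzi]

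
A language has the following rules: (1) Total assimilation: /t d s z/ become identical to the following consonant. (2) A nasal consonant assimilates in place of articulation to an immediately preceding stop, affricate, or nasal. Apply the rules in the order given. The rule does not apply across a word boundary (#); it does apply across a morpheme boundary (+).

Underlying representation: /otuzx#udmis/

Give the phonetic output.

[otuxx#ummis]

Rule 1: /z/ before /x/ → [x] (total assimilation)
Rule 1: /d/ before /m/ → [m] (total assimilation)
After rule 1: otuxx#ummis
Rule 2: no segment meets the rule's conditions; no change.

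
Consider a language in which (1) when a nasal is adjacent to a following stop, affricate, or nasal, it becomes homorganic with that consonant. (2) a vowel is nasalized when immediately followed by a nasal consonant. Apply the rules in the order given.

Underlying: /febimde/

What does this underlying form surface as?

[febĩnde]

Rule 1: /m/ before /d/ (alveolar) → [n]
After rule 1: febinde
Rule 2: /i/ before nasal /n/ → [ĩ]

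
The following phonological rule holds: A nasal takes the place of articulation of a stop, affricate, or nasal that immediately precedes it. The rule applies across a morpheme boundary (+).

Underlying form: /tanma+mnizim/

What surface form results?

[tanna+mmizim]

/m/ after /n/ (alveolar) → [n]
/n/ after /m/ (labial) → [m]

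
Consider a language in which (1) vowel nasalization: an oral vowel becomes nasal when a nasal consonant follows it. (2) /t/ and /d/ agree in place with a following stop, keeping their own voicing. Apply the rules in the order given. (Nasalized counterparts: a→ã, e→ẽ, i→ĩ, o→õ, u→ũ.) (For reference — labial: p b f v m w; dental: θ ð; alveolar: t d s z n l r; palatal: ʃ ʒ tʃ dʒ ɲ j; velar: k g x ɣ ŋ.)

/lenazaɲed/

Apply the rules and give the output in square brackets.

Rule 1: /e/ before nasal /n/ → [ẽ]
Rule 1: /a/ before nasal /ɲ/ → [ã]
After rule 1: lẽnazãɲed
Rule 2: no segment meets the rule's conditions; no change.

[lẽnazãɲed]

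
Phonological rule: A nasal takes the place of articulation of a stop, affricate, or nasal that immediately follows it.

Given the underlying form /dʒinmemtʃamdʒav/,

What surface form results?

/n/ before /m/ (labial) → [m]
/m/ before /tʃ/ (palatal) → [ɲ]
/m/ before /dʒ/ (palatal) → [ɲ]

[dʒimmeɲtʃaɲdʒav]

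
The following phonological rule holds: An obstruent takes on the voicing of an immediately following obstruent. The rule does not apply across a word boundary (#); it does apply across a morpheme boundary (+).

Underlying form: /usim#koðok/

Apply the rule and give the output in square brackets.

[usim#koðok]

no segment meets the rule's conditions; no change.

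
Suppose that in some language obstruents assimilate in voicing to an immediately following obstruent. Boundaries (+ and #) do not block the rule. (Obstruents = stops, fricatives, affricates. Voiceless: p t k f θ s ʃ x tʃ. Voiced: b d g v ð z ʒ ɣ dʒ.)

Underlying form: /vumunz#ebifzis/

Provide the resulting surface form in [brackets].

[vumunz#ebivzis]

/f/ before /z/ (voiced) → [v]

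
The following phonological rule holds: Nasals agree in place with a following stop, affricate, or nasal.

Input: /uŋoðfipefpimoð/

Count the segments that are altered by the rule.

0

No segment meets the rule's conditions.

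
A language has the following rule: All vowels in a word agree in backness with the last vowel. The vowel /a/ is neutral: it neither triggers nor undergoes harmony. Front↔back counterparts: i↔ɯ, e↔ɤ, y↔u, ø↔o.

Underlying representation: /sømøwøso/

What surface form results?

[somowoso]

/ø/ harmonizes with /o/ ([+back]) → [o]
/ø/ harmonizes with /o/ ([+back]) → [o]
/ø/ harmonizes with /o/ ([+back]) → [o]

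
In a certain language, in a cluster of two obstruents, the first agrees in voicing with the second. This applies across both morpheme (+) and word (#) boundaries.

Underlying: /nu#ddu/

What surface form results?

no segment meets the rule's conditions; no change.

[nu#ddu]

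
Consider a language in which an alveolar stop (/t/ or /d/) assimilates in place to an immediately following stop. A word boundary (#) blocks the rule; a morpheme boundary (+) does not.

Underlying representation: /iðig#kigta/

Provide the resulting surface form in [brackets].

no segment meets the rule's conditions; no change.

[iðig#kigta]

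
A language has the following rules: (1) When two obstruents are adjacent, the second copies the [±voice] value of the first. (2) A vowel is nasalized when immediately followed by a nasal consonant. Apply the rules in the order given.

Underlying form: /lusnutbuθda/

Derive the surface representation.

[lusnutpuθta]

Rule 1: /b/ after /t/ (voiceless) → [p]
Rule 1: /d/ after /θ/ (voiceless) → [t]
After rule 1: lusnutpuθta
Rule 2: no segment meets the rule's conditions; no change.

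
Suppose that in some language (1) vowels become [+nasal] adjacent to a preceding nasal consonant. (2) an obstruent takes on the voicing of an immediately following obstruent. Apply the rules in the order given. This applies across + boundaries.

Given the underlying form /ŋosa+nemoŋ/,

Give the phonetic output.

Rule 1: /o/ after nasal /ŋ/ → [õ]
Rule 1: /e/ after nasal /n/ → [ẽ]
Rule 1: /o/ after nasal /m/ → [õ]
After rule 1: ŋõsa+nẽmõŋ
Rule 2: no segment meets the rule's conditions; no change.

[ŋõsa+nẽmõŋ]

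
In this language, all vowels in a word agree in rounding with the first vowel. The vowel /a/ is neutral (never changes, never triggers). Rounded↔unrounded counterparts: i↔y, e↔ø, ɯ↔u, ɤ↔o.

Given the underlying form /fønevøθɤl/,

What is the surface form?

/e/ harmonizes with /ø/ ([+round]) → [ø]
/ɤ/ harmonizes with /ø/ ([+round]) → [o]

[fønøvøθol]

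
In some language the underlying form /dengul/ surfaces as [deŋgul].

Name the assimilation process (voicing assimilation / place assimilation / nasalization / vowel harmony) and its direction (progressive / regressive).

place assimilation, regressive

/n/→[ŋ].
Each target copies a feature from the following segment, so the direction is regressive.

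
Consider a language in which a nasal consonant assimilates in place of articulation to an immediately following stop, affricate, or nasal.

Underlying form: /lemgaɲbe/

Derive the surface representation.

[leŋgambe]

/m/ before /g/ (velar) → [ŋ]
/ɲ/ before /b/ (labial) → [m]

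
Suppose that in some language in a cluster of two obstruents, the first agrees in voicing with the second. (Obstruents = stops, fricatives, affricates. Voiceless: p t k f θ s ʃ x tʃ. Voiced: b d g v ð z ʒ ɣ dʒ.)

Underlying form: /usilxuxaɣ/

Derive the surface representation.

no segment meets the rule's conditions; no change.

[usilxuxaɣ]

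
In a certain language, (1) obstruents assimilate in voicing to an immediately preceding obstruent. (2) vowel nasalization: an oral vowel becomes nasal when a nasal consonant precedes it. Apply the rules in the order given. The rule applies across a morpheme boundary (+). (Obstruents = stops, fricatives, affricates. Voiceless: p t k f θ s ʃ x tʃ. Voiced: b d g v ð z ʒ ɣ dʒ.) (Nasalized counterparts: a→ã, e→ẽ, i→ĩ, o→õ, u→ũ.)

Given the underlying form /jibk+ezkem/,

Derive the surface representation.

Rule 1: /k/ after /b/ (voiced) → [g]
Rule 1: /k/ after /z/ (voiced) → [g]
After rule 1: jibg+ezgem
Rule 2: no segment meets the rule's conditions; no change.

[jibg+ezgem]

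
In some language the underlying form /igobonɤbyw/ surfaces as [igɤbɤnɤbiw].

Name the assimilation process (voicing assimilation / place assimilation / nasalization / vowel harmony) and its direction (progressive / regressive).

vowel harmony, progressive

/o/→[ɤ] /o/→[ɤ] /y/→[i].
Vowels agree with the first vowel, so the harmony is progressive.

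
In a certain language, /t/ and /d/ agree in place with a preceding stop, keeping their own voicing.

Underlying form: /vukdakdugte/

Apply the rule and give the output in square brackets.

/d/ after /k/ (velar) → [g]
/d/ after /k/ (velar) → [g]
/t/ after /g/ (velar) → [k]

[vukgakgugke]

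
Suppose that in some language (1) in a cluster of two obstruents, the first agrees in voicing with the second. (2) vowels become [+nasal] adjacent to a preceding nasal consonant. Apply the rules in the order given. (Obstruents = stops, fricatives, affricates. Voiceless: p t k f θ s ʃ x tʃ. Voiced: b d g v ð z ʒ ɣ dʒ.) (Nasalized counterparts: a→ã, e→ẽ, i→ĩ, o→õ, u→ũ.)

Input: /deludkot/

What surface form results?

[delutkot]

Rule 1: /d/ before /k/ (voiceless) → [t]
After rule 1: delutkot
Rule 2: no segment meets the rule's conditions; no change.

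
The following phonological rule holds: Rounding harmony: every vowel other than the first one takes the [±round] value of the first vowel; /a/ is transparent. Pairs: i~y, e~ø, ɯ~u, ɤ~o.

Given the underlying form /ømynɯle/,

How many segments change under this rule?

2

/ɯ/ harmonizes with /ø/ ([+round]) → [u]
/e/ harmonizes with /ø/ ([+round]) → [ø]
2 segments change.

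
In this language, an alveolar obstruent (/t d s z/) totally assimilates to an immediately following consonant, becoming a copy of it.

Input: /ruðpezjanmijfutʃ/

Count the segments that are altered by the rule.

1

/z/ before /j/ → [j] (total assimilation)
1 segment changes.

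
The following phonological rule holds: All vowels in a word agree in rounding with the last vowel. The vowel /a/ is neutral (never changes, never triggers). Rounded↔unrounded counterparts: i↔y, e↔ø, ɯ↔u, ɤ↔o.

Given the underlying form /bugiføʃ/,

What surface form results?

/i/ harmonizes with /ø/ ([+round]) → [y]

[bugyføʃ]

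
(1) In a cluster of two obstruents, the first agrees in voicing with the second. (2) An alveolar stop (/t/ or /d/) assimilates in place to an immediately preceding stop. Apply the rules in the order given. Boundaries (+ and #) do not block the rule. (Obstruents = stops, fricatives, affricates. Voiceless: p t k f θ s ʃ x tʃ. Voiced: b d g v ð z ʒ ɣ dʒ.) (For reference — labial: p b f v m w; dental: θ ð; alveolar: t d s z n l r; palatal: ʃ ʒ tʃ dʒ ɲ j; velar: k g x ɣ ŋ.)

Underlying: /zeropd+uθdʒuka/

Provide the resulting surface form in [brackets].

Rule 1: /p/ before /d/ (voiced) → [b]
Rule 1: /θ/ before /dʒ/ (voiced) → [ð]
After rule 1: zerobd+uðdʒuka
Rule 2: /d/ after /b/ (labial) → [b]

[zerobb+uðdʒuka]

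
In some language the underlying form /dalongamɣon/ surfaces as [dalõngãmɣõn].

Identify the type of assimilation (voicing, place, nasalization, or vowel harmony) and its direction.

/o/→[õ] /a/→[ã] /o/→[õ].
Each target copies a feature from the following segment, so the direction is regressive.

nasalization, regressive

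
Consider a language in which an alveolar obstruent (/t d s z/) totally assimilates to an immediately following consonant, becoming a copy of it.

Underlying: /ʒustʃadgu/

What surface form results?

[ʒutʃtʃaggu]

/s/ before /tʃ/ → [tʃ] (total assimilation)
/d/ before /g/ → [g] (total assimilation)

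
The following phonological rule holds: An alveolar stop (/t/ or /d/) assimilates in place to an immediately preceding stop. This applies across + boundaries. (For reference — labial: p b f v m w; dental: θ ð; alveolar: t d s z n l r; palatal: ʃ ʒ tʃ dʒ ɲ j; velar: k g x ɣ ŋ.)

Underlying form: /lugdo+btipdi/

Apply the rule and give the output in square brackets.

/d/ after /g/ (velar) → [g]
/t/ after /b/ (labial) → [p]
/d/ after /p/ (labial) → [b]

[luggo+bpipbi]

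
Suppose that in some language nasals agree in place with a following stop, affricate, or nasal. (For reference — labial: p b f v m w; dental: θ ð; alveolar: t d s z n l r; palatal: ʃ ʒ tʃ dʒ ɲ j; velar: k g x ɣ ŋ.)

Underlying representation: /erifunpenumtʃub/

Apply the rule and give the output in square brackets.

/n/ before /p/ (labial) → [m]
/m/ before /tʃ/ (palatal) → [ɲ]

[erifumpenuɲtʃub]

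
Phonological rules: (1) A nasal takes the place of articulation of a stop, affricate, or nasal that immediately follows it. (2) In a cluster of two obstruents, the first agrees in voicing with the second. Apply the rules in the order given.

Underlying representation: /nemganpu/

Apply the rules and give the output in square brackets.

[neŋgampu]

Rule 1: /m/ before /g/ (velar) → [ŋ]
Rule 1: /n/ before /p/ (labial) → [m]
After rule 1: neŋgampu
Rule 2: no segment meets the rule's conditions; no change.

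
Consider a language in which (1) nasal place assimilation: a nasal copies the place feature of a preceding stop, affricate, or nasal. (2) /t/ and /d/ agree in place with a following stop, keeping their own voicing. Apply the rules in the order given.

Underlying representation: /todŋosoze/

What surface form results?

[todnosoze]

Rule 1: /ŋ/ after /d/ (alveolar) → [n]
After rule 1: todnosoze
Rule 2: no segment meets the rule's conditions; no change.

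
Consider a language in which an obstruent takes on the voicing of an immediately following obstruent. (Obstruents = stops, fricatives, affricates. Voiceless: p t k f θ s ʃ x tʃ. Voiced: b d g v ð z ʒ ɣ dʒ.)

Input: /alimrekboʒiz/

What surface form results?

[alimregboʒiz]

/k/ before /b/ (voiced) → [g]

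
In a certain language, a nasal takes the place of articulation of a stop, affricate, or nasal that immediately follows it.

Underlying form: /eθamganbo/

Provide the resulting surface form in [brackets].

/m/ before /g/ (velar) → [ŋ]
/n/ before /b/ (labial) → [m]

[eθaŋgambo]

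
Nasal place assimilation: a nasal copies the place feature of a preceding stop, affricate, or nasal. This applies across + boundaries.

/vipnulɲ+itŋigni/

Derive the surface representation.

/n/ after /p/ (labial) → [m]
/ŋ/ after /t/ (alveolar) → [n]
/n/ after /g/ (velar) → [ŋ]

[vipmulɲ+itnigŋi]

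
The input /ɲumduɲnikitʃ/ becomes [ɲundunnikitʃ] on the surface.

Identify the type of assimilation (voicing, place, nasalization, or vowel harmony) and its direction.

/m/→[n] /ɲ/→[n].
Each target copies a feature from the following segment, so the direction is regressive.

place assimilation, regressive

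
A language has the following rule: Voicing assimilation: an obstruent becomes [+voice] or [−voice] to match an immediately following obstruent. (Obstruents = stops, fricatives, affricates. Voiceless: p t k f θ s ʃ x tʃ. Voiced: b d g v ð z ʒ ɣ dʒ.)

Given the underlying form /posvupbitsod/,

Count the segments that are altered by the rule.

2

/s/ before /v/ (voiced) → [z]
/p/ before /b/ (voiced) → [b]
2 segments change.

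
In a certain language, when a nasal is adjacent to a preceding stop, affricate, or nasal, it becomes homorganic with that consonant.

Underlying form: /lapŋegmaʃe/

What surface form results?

/ŋ/ after /p/ (labial) → [m]
/m/ after /g/ (velar) → [ŋ]

[lapmegŋaʃe]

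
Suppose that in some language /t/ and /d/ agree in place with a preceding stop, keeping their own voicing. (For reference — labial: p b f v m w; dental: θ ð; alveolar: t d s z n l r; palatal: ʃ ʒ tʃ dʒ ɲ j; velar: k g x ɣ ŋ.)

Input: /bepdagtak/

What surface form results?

[bepbagkak]

/d/ after /p/ (labial) → [b]
/t/ after /g/ (velar) → [k]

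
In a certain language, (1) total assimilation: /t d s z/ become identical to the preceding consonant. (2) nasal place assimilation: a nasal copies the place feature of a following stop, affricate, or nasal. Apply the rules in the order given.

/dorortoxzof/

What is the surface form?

[dororroxxof]

Rule 1: /t/ after /r/ → [r] (total assimilation)
Rule 1: /z/ after /x/ → [x] (total assimilation)
After rule 1: dororroxxof
Rule 2: no segment meets the rule's conditions; no change.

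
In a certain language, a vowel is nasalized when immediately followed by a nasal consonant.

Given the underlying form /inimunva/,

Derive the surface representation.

/i/ before nasal /n/ → [ĩ]
/i/ before nasal /m/ → [ĩ]
/u/ before nasal /n/ → [ũ]

[ĩnĩmũnva]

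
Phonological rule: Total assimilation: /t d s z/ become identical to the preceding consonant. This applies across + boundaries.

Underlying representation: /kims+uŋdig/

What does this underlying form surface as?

[kimm+uŋŋig]

/s/ after /m/ → [m] (total assimilation)
/d/ after /ŋ/ → [ŋ] (total assimilation)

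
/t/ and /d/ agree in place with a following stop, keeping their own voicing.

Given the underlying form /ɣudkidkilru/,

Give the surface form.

[ɣugkigkilru]

/d/ before /k/ (velar) → [g]
/d/ before /k/ (velar) → [g]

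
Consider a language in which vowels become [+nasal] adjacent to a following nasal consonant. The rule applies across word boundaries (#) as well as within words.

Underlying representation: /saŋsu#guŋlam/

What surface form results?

/a/ before nasal /ŋ/ → [ã]
/u/ before nasal /ŋ/ → [ũ]
/a/ before nasal /m/ → [ã]

[sãŋsu#gũŋlãm]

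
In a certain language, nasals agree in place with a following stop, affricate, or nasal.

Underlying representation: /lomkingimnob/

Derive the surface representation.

[loŋkiŋginnob]

/m/ before /k/ (velar) → [ŋ]
/n/ before /g/ (velar) → [ŋ]
/m/ before /n/ (alveolar) → [n]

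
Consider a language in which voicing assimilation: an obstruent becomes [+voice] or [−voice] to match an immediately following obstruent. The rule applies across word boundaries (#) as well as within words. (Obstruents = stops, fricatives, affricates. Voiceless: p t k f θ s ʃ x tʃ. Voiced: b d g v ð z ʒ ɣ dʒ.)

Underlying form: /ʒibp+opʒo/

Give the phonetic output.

[ʒipp+obʒo]

/b/ before /p/ (voiceless) → [p]
/p/ before /ʒ/ (voiced) → [b]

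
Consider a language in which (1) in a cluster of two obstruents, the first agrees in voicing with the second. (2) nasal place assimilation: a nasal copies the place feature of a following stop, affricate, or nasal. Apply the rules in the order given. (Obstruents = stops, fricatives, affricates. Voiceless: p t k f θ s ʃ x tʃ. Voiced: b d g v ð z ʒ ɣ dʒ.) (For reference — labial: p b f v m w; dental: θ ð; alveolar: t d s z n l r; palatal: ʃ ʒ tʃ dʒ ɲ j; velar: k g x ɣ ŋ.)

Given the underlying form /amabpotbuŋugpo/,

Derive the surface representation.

[amappodbuŋukpo]

Rule 1: /b/ before /p/ (voiceless) → [p]
Rule 1: /t/ before /b/ (voiced) → [d]
Rule 1: /g/ before /p/ (voiceless) → [k]
After rule 1: amappodbuŋukpo
Rule 2: no segment meets the rule's conditions; no change.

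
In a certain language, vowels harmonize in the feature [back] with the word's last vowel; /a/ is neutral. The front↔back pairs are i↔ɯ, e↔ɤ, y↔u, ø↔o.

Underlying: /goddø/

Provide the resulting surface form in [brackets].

[gøddø]

/o/ harmonizes with /ø/ ([-back]) → [ø]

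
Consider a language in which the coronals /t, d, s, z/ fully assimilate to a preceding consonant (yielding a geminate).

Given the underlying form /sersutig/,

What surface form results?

/s/ after /r/ → [r] (total assimilation)

[serrutig]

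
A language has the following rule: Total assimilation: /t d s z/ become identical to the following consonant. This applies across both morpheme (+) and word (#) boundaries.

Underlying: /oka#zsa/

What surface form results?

[oka#ssa]

/z/ before /s/ → [s] (total assimilation)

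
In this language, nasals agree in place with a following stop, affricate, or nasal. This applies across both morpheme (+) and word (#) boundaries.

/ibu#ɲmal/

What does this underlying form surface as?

/ɲ/ before /m/ (labial) → [m]

[ibu#mmal]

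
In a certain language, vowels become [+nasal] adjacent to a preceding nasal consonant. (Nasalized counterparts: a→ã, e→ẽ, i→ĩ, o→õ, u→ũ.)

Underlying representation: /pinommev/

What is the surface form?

/o/ after nasal /n/ → [õ]
/e/ after nasal /m/ → [ẽ]

[pinõmmẽv]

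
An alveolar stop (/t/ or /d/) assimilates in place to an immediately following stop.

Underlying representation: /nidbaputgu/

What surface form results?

[nibbapukgu]

/d/ before /b/ (labial) → [b]
/t/ before /g/ (velar) → [k]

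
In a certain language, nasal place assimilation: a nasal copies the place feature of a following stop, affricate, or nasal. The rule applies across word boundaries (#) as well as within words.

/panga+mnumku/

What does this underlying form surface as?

/n/ before /g/ (velar) → [ŋ]
/m/ before /n/ (alveolar) → [n]
/m/ before /k/ (velar) → [ŋ]

[paŋga+nnuŋku]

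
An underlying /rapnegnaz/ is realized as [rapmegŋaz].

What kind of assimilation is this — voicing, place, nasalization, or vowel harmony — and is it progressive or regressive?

place assimilation, progressive

/n/→[m] /n/→[ŋ].
Each target copies a feature from the preceding segment, so the direction is progressive.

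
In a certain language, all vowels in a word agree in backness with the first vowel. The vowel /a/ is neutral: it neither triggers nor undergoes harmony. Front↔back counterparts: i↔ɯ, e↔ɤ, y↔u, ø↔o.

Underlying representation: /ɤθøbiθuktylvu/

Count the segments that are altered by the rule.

3

/ø/ harmonizes with /ɤ/ ([+back]) → [o]
/i/ harmonizes with /ɤ/ ([+back]) → [ɯ]
/y/ harmonizes with /ɤ/ ([+back]) → [u]
3 segments change.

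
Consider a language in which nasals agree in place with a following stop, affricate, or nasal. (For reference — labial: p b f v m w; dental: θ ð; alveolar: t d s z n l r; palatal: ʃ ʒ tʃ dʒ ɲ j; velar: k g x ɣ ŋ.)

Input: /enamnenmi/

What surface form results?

/m/ before /n/ (alveolar) → [n]
/n/ before /m/ (labial) → [m]

[enannemmi]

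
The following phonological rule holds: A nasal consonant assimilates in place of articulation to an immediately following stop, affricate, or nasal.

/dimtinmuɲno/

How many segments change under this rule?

/m/ before /t/ (alveolar) → [n]
/n/ before /m/ (labial) → [m]
/ɲ/ before /n/ (alveolar) → [n]
3 segments change.

3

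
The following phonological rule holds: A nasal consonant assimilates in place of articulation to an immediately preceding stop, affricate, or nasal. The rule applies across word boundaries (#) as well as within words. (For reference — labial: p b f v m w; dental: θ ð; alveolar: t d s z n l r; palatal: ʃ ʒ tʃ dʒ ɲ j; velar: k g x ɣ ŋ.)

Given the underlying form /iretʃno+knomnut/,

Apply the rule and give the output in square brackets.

/n/ after /tʃ/ (palatal) → [ɲ]
/n/ after /k/ (velar) → [ŋ]
/n/ after /m/ (labial) → [m]

[iretʃɲo+kŋommut]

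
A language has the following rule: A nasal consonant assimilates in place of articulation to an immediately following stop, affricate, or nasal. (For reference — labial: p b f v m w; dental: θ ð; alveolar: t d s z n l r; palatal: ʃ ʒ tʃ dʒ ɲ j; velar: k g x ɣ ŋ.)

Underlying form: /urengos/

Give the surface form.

[ureŋgos]

/n/ before /g/ (velar) → [ŋ]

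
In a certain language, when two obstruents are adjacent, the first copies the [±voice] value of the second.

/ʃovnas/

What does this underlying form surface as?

[ʃovnas]

no segment meets the rule's conditions; no change.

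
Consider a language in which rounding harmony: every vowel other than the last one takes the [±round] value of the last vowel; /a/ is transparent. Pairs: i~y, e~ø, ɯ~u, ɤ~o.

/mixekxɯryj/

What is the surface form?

/i/ harmonizes with /y/ ([+round]) → [y]
/e/ harmonizes with /y/ ([+round]) → [ø]
/ɯ/ harmonizes with /y/ ([+round]) → [u]

[myxøkxuryj]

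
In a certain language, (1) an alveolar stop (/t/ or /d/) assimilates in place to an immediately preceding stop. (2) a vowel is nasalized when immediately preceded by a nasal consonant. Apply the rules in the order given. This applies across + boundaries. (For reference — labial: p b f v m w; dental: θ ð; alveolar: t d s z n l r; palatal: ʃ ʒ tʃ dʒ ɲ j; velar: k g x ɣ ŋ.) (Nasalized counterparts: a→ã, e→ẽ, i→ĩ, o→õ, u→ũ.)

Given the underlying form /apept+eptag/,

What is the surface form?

Rule 1: /t/ after /p/ (labial) → [p]
Rule 1: /t/ after /p/ (labial) → [p]
After rule 1: apepp+eppag
Rule 2: no segment meets the rule's conditions; no change.

[apepp+eppag]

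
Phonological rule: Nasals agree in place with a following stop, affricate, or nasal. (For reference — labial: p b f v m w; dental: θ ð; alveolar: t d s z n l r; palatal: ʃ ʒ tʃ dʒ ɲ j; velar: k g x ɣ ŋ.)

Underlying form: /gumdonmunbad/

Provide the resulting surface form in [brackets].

[gundommumbad]

/m/ before /d/ (alveolar) → [n]
/n/ before /m/ (labial) → [m]
/n/ before /b/ (labial) → [m]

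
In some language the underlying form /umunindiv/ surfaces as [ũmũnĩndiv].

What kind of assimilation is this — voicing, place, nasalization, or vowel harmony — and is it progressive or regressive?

nasalization, regressive

/u/→[ũ] /u/→[ũ] /i/→[ĩ].
Each target copies a feature from the following segment, so the direction is regressive.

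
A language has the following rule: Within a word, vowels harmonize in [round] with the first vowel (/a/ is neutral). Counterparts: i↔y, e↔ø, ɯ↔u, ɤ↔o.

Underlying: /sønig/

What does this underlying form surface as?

/i/ harmonizes with /ø/ ([+round]) → [y]

[sønyg]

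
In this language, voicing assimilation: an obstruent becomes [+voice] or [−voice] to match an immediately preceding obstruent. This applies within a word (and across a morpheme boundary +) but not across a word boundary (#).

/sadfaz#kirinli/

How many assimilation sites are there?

1

/f/ after /d/ (voiced) → [v]
1 segment changes.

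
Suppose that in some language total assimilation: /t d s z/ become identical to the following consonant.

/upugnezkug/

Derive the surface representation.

/z/ before /k/ → [k] (total assimilation)

[upugnekkug]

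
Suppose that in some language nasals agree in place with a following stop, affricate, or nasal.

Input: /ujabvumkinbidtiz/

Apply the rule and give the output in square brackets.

[ujabvuŋkimbidtiz]

/m/ before /k/ (velar) → [ŋ]
/n/ before /b/ (labial) → [m]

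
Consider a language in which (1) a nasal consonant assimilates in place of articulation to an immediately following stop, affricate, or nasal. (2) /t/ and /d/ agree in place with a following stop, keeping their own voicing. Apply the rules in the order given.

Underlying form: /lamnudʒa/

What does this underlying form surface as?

Rule 1: /m/ before /n/ (alveolar) → [n]
After rule 1: lannudʒa
Rule 2: no segment meets the rule's conditions; no change.

[lannudʒa]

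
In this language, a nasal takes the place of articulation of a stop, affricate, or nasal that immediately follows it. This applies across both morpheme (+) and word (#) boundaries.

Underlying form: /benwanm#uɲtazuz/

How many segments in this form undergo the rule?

2

/n/ before /m/ (labial) → [m]
/ɲ/ before /t/ (alveolar) → [n]
2 segments change.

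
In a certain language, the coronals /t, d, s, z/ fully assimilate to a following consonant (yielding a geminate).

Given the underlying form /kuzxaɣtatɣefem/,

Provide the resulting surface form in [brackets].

/z/ before /x/ → [x] (total assimilation)
/t/ before /ɣ/ → [ɣ] (total assimilation)

[kuxxaɣtaɣɣefem]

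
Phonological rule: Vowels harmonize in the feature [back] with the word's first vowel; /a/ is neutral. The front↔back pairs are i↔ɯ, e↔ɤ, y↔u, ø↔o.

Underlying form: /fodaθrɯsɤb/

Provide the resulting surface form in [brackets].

no segment meets the rule's conditions; no change.

[fodaθrɯsɤb]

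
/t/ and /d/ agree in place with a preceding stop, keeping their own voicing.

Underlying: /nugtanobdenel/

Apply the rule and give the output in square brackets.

[nugkanobbenel]

/t/ after /g/ (velar) → [k]
/d/ after /b/ (labial) → [b]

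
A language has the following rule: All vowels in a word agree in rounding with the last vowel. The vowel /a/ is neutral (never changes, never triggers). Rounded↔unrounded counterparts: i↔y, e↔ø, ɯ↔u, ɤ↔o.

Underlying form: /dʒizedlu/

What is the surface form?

[dʒyzødlu]

/i/ harmonizes with /u/ ([+round]) → [y]
/e/ harmonizes with /u/ ([+round]) → [ø]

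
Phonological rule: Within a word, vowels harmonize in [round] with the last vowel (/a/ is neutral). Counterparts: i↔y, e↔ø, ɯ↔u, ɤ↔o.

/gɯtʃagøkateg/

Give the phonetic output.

[gɯtʃagekateg]

/ø/ harmonizes with /e/ ([-round]) → [e]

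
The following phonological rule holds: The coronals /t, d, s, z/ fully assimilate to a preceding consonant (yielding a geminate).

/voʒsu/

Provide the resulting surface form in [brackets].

[voʒʒu]

/s/ after /ʒ/ → [ʒ] (total assimilation)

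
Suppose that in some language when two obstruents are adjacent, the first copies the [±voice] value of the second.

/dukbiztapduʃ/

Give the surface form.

/k/ before /b/ (voiced) → [g]
/z/ before /t/ (voiceless) → [s]
/p/ before /d/ (voiced) → [b]

[dugbistabduʃ]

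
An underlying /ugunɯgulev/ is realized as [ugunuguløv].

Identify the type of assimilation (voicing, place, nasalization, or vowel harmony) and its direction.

/ɯ/→[u] /e/→[ø].
Vowels agree with the first vowel, so the harmony is progressive.

vowel harmony, progressive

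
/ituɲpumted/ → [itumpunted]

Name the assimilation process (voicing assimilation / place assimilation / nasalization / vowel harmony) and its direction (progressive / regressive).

place assimilation, regressive

/ɲ/→[m] /m/→[n].
Each target copies a feature from the following segment, so the direction is regressive.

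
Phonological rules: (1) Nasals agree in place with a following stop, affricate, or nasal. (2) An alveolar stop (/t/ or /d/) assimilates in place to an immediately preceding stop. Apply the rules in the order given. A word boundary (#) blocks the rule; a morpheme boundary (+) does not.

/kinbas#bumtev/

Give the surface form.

Rule 1: /n/ before /b/ (labial) → [m]
Rule 1: /m/ before /t/ (alveolar) → [n]
After rule 1: kimbas#buntev
Rule 2: no segment meets the rule's conditions; no change.

[kimbas#buntev]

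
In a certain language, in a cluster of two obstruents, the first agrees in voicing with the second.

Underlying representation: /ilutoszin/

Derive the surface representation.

/s/ before /z/ (voiced) → [z]

[ilutozzin]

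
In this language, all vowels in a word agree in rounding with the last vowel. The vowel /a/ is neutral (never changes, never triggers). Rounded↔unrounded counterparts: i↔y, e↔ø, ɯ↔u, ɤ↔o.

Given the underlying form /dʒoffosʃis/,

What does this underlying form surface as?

/o/ harmonizes with /i/ ([-round]) → [ɤ]
/o/ harmonizes with /i/ ([-round]) → [ɤ]

[dʒɤffɤsʃis]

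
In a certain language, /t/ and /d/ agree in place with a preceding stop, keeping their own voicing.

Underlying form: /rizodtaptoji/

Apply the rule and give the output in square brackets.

[rizodtappoji]

/t/ after /p/ (labial) → [p]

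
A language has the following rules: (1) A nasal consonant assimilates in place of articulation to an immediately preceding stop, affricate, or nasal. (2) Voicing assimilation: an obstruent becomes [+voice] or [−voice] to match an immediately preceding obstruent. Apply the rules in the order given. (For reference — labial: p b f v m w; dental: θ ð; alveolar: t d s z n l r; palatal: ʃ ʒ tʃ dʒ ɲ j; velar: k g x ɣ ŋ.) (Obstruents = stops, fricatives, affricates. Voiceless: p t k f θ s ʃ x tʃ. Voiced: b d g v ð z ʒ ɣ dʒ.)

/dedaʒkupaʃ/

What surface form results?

[dedaʒgupaʃ]

Rule 1: no segment meets the rule's conditions; no change.
After rule 1: dedaʒkupaʃ
Rule 2: /k/ after /ʒ/ (voiced) → [g]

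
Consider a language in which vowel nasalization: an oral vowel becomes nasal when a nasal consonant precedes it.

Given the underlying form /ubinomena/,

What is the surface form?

/o/ after nasal /n/ → [õ]
/e/ after nasal /m/ → [ẽ]
/a/ after nasal /n/ → [ã]

[ubinõmẽnã]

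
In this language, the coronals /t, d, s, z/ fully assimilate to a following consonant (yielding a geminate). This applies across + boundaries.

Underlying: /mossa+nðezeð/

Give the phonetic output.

[mossa+nðezeð]

no segment meets the rule's conditions; no change.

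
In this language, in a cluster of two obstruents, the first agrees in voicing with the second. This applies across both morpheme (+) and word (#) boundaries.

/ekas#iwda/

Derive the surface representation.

no segment meets the rule's conditions; no change.

[ekas#iwda]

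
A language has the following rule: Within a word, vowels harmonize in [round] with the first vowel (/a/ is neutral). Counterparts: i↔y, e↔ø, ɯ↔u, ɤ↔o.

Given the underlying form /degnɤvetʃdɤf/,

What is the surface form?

[degnɤvetʃdɤf]

no segment meets the rule's conditions; no change.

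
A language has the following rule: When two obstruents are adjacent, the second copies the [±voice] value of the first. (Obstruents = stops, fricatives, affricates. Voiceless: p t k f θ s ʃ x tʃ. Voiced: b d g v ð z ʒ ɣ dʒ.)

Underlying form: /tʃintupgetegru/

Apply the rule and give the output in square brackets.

[tʃintupketegru]

/g/ after /p/ (voiceless) → [k]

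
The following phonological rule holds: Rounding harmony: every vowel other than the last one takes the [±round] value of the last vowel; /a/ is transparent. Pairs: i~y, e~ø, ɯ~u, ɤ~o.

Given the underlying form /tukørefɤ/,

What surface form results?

/u/ harmonizes with /ɤ/ ([-round]) → [ɯ]
/ø/ harmonizes with /ɤ/ ([-round]) → [e]

[tɯkerefɤ]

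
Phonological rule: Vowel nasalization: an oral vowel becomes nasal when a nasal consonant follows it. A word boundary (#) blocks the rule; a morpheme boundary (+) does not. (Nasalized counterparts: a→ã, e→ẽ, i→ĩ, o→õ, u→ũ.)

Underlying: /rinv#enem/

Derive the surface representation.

[rĩnv#ẽnẽm]

/i/ before nasal /n/ → [ĩ]
/e/ before nasal /n/ → [ẽ]
/e/ before nasal /m/ → [ẽ]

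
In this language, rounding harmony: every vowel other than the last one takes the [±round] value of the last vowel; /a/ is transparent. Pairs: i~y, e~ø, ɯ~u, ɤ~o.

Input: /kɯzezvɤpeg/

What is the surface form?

[kɯzezvɤpeg]

no segment meets the rule's conditions; no change.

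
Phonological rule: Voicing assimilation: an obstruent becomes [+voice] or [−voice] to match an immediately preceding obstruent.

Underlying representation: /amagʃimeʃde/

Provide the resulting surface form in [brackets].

[amagʒimeʃte]

/ʃ/ after /g/ (voiced) → [ʒ]
/d/ after /ʃ/ (voiceless) → [t]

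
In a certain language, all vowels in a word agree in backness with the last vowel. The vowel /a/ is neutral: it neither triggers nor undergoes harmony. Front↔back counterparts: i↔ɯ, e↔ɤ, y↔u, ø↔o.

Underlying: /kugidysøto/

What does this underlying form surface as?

[kugɯdusoto]

/i/ harmonizes with /o/ ([+back]) → [ɯ]
/y/ harmonizes with /o/ ([+back]) → [u]
/ø/ harmonizes with /o/ ([+back]) → [o]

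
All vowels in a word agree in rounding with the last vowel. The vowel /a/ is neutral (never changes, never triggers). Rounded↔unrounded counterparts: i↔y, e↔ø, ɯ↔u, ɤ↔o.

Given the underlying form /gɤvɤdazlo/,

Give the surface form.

[govodazlo]

/ɤ/ harmonizes with /o/ ([+round]) → [o]
/ɤ/ harmonizes with /o/ ([+round]) → [o]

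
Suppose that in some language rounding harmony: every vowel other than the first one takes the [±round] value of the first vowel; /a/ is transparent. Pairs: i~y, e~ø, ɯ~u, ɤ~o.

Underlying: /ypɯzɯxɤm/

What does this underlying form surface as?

[ypuzuxom]

/ɯ/ harmonizes with /y/ ([+round]) → [u]
/ɯ/ harmonizes with /y/ ([+round]) → [u]
/ɤ/ harmonizes with /y/ ([+round]) → [o]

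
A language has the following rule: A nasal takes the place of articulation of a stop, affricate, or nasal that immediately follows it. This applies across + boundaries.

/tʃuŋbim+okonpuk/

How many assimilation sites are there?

/ŋ/ before /b/ (labial) → [m]
/n/ before /p/ (labial) → [m]
2 segments change.

2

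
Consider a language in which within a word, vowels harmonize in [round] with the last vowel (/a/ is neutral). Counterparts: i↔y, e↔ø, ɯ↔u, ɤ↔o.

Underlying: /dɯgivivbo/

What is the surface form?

/ɯ/ harmonizes with /o/ ([+round]) → [u]
/i/ harmonizes with /o/ ([+round]) → [y]
/i/ harmonizes with /o/ ([+round]) → [y]

[dugyvyvbo]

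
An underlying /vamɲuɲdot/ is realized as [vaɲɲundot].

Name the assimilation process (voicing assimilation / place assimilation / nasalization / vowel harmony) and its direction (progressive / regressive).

place assimilation, regressive

/m/→[ɲ] /ɲ/→[n].
Each target copies a feature from the following segment, so the direction is regressive.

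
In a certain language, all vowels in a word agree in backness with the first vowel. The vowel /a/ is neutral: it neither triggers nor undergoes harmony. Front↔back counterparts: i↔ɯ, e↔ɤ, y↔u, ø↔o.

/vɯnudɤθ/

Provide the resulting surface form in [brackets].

no segment meets the rule's conditions; no change.

[vɯnudɤθ]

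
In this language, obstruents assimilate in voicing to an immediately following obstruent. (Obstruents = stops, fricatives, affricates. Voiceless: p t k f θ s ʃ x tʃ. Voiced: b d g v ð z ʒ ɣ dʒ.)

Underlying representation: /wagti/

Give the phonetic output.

/g/ before /t/ (voiceless) → [k]

[wakti]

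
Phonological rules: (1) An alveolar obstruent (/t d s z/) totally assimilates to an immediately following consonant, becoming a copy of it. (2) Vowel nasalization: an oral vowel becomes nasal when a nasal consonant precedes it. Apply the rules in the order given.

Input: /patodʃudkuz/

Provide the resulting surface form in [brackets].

[patoʃʃukkuz]

Rule 1: /d/ before /ʃ/ → [ʃ] (total assimilation)
Rule 1: /d/ before /k/ → [k] (total assimilation)
After rule 1: patoʃʃukkuz
Rule 2: no segment meets the rule's conditions; no change.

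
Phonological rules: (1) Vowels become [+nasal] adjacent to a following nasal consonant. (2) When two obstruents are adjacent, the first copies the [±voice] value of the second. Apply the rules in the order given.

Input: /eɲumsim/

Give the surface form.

[ẽɲũmsĩm]

Rule 1: /e/ before nasal /ɲ/ → [ẽ]
Rule 1: /u/ before nasal /m/ → [ũ]
Rule 1: /i/ before nasal /m/ → [ĩ]
After rule 1: ẽɲũmsĩm
Rule 2: no segment meets the rule's conditions; no change.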